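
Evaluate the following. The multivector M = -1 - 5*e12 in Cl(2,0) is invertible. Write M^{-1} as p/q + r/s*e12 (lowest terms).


M = -1 - 5*e12, where e12^2 = -1.
Since M commutes with its reverse ~M = a - b*e12, M * ~M = a^2 - b^2*e12^2 = a^2 + b^2.
So M^{-1} = ~M / (a^2 + b^2) = (a - b*e12)/(a^2 + b^2).
a^2 + b^2 = 1 + 25 = 26
Scalar part = -1/26 = -1/26
Bivector coeff = 5/26 = 5/26
M^{-1} = -1/26 + 5/26*e12


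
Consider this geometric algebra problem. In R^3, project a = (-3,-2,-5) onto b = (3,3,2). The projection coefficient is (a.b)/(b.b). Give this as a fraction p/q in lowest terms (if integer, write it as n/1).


Projection coefficient = (a . b) / (b . b)
a . b = (-3)*3 + (-2)*3 + (-5)*2
= -9 + (-6) + (-10) = -25
b . b = 3^2 + 3^2 + 2^2
= 9 + 9 + 4 = 22
Coefficient = -25/22
In lowest terms: -25/22


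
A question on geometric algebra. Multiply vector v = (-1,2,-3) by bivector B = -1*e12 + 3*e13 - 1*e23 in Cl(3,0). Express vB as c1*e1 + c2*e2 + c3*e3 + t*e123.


vB has grade-1 (vector) and grade-3 (trivector) parts: vB = (v _| B) + (v ^ B).
Vector part <vB>_1:
  e1: -v2*b12 - v3*b13 = -(2)*(-1) - (-3)*(3) = 11
  e2: v1*b12 - v3*b23 = (-1)*(-1) - (-3)*(-1) = -2
  e3: v1*b13 + v2*b23 = (-1)*(3) + (2)*(-1) = -5
Trivector part <vB>_3:
  e123: v1*b23 - v2*b13 + v3*b12 = (-1)*(-1) - (2)*(3) + (-3)*(-1) = -2
vB = 11*e1 - 2*e2 - 5*e3 - 2*e123


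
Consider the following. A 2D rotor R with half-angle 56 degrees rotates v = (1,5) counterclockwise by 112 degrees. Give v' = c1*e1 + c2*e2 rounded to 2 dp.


Rotor R = cos(56deg) - sin(56deg)*e12
Rotation angle theta = 2 * 56 = 112 degrees
v' = R*v*~R rotates v by theta.
cos(112deg) = -0.3746, sin(112deg) = 0.9272
v'_1 = 1*cos(112deg) - 5*sin(112deg)
= 1*(-0.3746) - 5*0.9272
= -5.01
v'_2 = 1*sin(112deg) + 5*cos(112deg)
= 1*0.9272 + 5*(-0.3746)
= -0.95
v' = -5.01*e1 - 0.95*e2


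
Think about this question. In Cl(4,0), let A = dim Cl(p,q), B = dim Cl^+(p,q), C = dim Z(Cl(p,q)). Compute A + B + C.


n = 4 + 0 = 4
Total dim = 2^4 = 16
Even subalgebra dim = 2^3 = 8
n is even, so center dim = 1
Sum = 16 + 8 + 1 = 25


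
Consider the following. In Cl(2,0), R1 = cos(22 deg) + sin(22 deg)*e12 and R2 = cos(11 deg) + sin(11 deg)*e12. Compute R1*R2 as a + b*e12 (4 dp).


Same-plane rotors commute and their half-angles add:
R1*R2 = cos(a1 + a2) + sin(a1 + a2)*e12.
a1 + a2 = 22 + 11 = 33 deg
cos(33 deg) = 0.8387
sin(33 deg) = 0.5446
R1*R2 = 0.8387 + 0.5446*e12


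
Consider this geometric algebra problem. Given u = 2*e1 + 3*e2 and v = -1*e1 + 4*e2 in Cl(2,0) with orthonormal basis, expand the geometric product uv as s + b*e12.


Expand: (2*e1 + 3*e2)(-1*e1 + 4*e2)
= 2*(-1)*e1e1 + 2*4*e1e2 + 3*(-1)*e2e1 + 3*4*e2e2
Using e1^2 = e2^2 = 1, e2e1 = -e1e2:
Scalar part s = 2*(-1) + 3*4 = -2 + 12 = 10
Bivector part b = 2*4 - 3*(-1) = 8 - (-3) = 11
uv = 10 + 11*e12


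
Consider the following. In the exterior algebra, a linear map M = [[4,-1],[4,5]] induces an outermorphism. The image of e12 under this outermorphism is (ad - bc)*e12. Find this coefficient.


The outermorphism of a linear map f sends e1^e2 to f(e1)^f(e2).
f(e1) = 4*e1 + 4*e2
f(e2) = -1*e1 + 5*e2
f(e1) ^ f(e2) = (4*e1 + 4*e2) ^ (-1*e1 + 5*e2)
= 4*5*e12 + 4*(-1)*e21
= (20 - (-4))*e12
= 24*e12
Coefficient = 24


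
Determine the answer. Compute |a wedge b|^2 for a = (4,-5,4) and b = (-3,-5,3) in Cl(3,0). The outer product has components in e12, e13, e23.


a wedge b = (a1*b2 - a2*b1)*e12 + (a1*b3 - a3*b1)*e13 + (a2*b3 - a3*b2)*e23
e12 coeff: 4*(-5) - (-5)*(-3) = -20 - 15 = -35
e13 coeff: 4*3 - 4*(-3) = 12 - (-12) = 24
e23 coeff: (-5)*3 - 4*(-5) = -15 - (-20) = 5
|a wedge b|^2 = (-35)^2 + 24^2 + 5^2
= 1225 + 576 + 25
= 1826


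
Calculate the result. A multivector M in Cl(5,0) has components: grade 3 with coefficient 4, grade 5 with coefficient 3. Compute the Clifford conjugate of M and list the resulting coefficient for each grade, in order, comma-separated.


Clifford conjugate sign for grade k: (-1)^(k(k+1)/2)
Grade 3: (-1)^(3*4/2) = (-1)^6 = 1, coeff 4 -> 4
Grade 5: (-1)^(5*6/2) = (-1)^15 = -1, coeff 3 -> -3
Conjugated coefficients: 4, -3


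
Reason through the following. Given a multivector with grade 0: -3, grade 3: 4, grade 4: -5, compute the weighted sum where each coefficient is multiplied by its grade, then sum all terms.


Grade-weighted sum = sum of grade_k * coefficient_k
0*(-3) = 0
3*4 = 12
4*(-5) = -20
Total = 0 + 12 + (-20) = -8


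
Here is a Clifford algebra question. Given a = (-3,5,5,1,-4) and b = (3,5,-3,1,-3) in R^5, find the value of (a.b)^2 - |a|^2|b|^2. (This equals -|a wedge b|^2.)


a . b = (-3)*3 + 5*5 + 5*(-3) + 1*1 + (-4)*(-3)
= -9 + 25 + (-15) + 1 + 12 = 14
|a|^2 = (-3)^2 + 5^2 + 5^2 + 1^2 + (-4)^2 = 76
|b|^2 = 3^2 + 5^2 + (-3)^2 + 1^2 + (-3)^2 = 53
(a.b)^2 = 14^2 = 196
|a|^2 * |b|^2 = 76 * 53 = 4028
Result = 196 - 4028 = -3832


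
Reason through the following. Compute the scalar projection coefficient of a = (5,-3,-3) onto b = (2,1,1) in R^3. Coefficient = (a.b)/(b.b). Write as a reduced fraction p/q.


Projection coefficient = (a . b) / (b . b)
a . b = 5*2 + (-3)*1 + (-3)*1
= 10 + (-3) + (-3) = 4
b . b = 2^2 + 1^2 + 1^2
= 4 + 1 + 1 = 6
Coefficient = 4/6
In lowest terms: 2/3


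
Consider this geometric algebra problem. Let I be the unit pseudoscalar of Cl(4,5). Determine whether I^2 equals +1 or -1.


The pseudoscalar I = e1...e_n (product of all n generators) of Cl(p,q) satisfies I^2 = (-1)^(q + n(n-1)/2).
p = 4, q = 5, n = p + q = 9
n(n-1)/2 = 9 * 8 / 2 = 36
Exponent = q + n(n-1)/2 = 5 + 36 = 41
I^2 = (-1)^41 = -1


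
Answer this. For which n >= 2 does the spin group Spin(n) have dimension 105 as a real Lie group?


dim Spin(n) = dim so(n) = n(n-1)/2.
Solve n(n-1)/2 = 105, i.e. n^2 - n - 210 = 0.
Discriminant = 1 + 8*105 = 841
n = (1 + sqrt(841))/2 = (1 + 29)/2 = 15


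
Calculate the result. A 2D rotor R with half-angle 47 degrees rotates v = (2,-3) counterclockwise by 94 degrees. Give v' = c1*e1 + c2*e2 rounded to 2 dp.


Rotor R = cos(47deg) - sin(47deg)*e12
Rotation angle theta = 2 * 47 = 94 degrees
v' = R*v*~R rotates v by theta.
cos(94deg) = -0.0698, sin(94deg) = 0.9976
v'_1 = 2*cos(94deg) - (-3)*sin(94deg)
= 2*(-0.0698) - (-3)*0.9976
= 2.85
v'_2 = 2*sin(94deg) + (-3)*cos(94deg)
= 2*0.9976 + (-3)*(-0.0698)
= 2.20
v' = 2.85*e1 + 2.20*e2


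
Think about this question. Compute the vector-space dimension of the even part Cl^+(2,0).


Even subalgebra dimension = 2^(n-1)
n = 2 + 0 = 2
2^(2 - 1) = 2^1 = 2
Verification: sum of C(2,k) for even k = 1 + 1 = 2
Result = 2


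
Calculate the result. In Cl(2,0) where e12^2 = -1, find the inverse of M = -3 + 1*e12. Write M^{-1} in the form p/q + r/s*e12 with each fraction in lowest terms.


M = -3 + 1*e12, where e12^2 = -1.
Since M commutes with its reverse ~M = a - b*e12, M * ~M = a^2 - b^2*e12^2 = a^2 + b^2.
So M^{-1} = ~M / (a^2 + b^2) = (a - b*e12)/(a^2 + b^2).
a^2 + b^2 = 9 + 1 = 10
Scalar part = -3/10 = -3/10
Bivector coeff = -1/10 = -1/10
M^{-1} = -3/10 - 1/10*e12


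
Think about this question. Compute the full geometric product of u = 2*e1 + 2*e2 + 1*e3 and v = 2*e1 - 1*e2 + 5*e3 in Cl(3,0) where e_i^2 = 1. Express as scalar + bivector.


In Cl(3,0): e_i^2 = 1, e_ie_j = -e_je_i for i != j.
Scalar part = u . v = 2*2 + 2*(-1) + 1*5
= 4 + (-2) + 5 = 7
e12 coeff = 2*(-1) - 2*2 = -2 - 4 = -6
e13 coeff = 2*5 - 1*2 = 10 - 2 = 8
e23 coeff = 2*5 - 1*(-1) = 10 - (-1) = 11
uv = 7 - 6*e12 + 8*e13 + 11*e23


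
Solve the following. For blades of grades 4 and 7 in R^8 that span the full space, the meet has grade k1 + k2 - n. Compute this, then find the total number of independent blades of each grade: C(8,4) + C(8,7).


Meet grade = grade(A) + grade(B) - n
= 4 + 7 - 8 = 3
C(8,4) = 70
C(8,7) = 8
dim_A + dim_B = 70 + 8 = 78


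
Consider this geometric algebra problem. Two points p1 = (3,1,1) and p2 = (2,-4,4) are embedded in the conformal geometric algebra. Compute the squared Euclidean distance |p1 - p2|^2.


p1 - p2 = (1, 5, -3)
|p1 - p2|^2 = 1^2 + 5^2 + (-3)^2
= 1 + 25 + 9
= 35


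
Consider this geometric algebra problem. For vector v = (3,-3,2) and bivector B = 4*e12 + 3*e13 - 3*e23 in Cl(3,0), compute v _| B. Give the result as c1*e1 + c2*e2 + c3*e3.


Left contraction v _| B = <vB>_1 (grade-1 part of the geometric product vB).
Using e1_|e12 = e2, e2_|e12 = -e1, e1_|e13 = e3, e3_|e13 = -e1, e2_|e23 = e3, e3_|e23 = -e2:
e1 coeff: -v2*b12 - v3*b13 = -(-3)*(4) - (2)*(3) = 6
e2 coeff: v1*b12 - v3*b23 = (3)*(4) - (2)*(-3) = 18
e3 coeff: v1*b13 + v2*b23 = (3)*(3) + (-3)*(-3) = 18
v _| B = 6*e1 + 18*e2 + 18*e3


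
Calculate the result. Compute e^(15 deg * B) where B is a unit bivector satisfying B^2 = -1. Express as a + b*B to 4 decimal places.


For a unit bivector B with B^2 = -1, the exponential series gives
e^(theta*B) = cos(theta) + sin(theta)*B (the GA analogue of Euler's formula).
theta = 15 degrees = 0.261799 rad
cos(15 deg) = 0.9659
sin(15 deg) = 0.2588
exp(theta*B) = 0.9659 + 0.2588*B


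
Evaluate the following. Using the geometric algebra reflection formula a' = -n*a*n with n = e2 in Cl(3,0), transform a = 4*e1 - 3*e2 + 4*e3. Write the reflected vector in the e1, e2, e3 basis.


Reflection formula: a' = -n*a*n, with n = e2 (unit vector, n^2 = 1).
For reflection through hyperplane perp to e2:
The component along e2 flips sign, others stay.
a = (4, -3, 4)
a' = (4, 3, 4)
a' = 4*e1 + 3*e2 + 4*e3


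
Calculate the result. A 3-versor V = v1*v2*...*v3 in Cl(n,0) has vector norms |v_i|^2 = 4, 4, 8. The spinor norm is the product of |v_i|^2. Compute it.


Spinor norm N(V) = |v1|^2 * |v2|^2 * ... * |v3|^2
= 4 * 4 * 8
Running product: 4, 16, 128
N(V) = 128


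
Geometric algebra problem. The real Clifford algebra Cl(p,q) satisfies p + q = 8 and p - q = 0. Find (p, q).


We need p + q = 8 and p - q = 0.
Adding: 2p = 8 + 0 = 8, so p = 4.
Then q = 8 - 4 = 4.
(p, q) = (4, 4)


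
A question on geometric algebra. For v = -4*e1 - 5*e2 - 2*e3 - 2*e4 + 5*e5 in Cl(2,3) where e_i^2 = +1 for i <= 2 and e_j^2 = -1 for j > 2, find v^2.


v^2 = sum of c_i^2 * e_i^2
Positive signature terms (e_i^2 = +1): (-4)^2 + (-5)^2 = 41
Negative signature terms (e_j^2 = -1): (-2)^2 + (-2)^2 + 5^2 = 33
v^2 = 41 - 33 = 8


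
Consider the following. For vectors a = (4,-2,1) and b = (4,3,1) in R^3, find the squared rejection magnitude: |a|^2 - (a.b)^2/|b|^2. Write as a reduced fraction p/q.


|a|^2 = 4^2 + (-2)^2 + 1^2 = 21
|b|^2 = 4^2 + 3^2 + 1^2 = 26
a . b = 4*4 + (-2)*3 + 1*1 = 11
(a.b)^2 = 11^2 = 121
|rej|^2 = 21 - 121/26
= (546 - 121)/26
= 425/26
In lowest terms: 425/26


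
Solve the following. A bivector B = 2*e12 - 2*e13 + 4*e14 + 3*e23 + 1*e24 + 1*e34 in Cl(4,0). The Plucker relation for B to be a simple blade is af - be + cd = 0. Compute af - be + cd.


Plucker relation: af - be + cd
a*f = 2*1 = 2
b*e = (-2)*1 = -2
c*d = 4*3 = 12
af - be + cd = 2 - (-2) + 12
= 16


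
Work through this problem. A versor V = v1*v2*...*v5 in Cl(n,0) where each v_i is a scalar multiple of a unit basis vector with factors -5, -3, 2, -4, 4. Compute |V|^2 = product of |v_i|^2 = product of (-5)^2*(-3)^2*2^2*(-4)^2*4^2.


Each vector v_i has |v_i|^2 = s_i^2
Squared scales: (-5)^2 = 25, (-3)^2 = 9, 2^2 = 4, (-4)^2 = 16, 4^2 = 16
|V|^2 = 25 * 9 * 4 * 16 * 16
= 230400


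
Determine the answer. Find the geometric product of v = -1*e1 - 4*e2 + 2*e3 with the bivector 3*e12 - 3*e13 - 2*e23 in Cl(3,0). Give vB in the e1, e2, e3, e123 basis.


vB has grade-1 (vector) and grade-3 (trivector) parts: vB = (v _| B) + (v ^ B).
Vector part <vB>_1:
  e1: -v2*b12 - v3*b13 = -(-4)*(3) - (2)*(-3) = 18
  e2: v1*b12 - v3*b23 = (-1)*(3) - (2)*(-2) = 1
  e3: v1*b13 + v2*b23 = (-1)*(-3) + (-4)*(-2) = 11
Trivector part <vB>_3:
  e123: v1*b23 - v2*b13 + v3*b12 = (-1)*(-2) - (-4)*(-3) + (2)*(3) = -4
vB = 18*e1 + 1*e2 + 11*e3 - 4*e123


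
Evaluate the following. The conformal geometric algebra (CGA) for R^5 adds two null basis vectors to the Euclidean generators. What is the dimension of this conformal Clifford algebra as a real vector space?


The conformal model of R^5 uses Cl(6,1): the 5 Euclidean generators plus two extra orthogonal generators e+ (e+^2 = +1) and e- (e-^2 = -1), from which the null vectors e0, einf are built.
Number of generators m = 5 + 2 = 7.
dim Cl(p,q) = 2^m = 2^7 = 128


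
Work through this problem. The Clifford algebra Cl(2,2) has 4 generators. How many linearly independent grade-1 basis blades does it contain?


Number of grade-k basis blades in Cl(p,q) with n = p + q is C(n, k).
n = 2 + 2 = 4
C(4, 1) = 4! / (1! * 3!)
= 24 / (1 * 6)
= 4


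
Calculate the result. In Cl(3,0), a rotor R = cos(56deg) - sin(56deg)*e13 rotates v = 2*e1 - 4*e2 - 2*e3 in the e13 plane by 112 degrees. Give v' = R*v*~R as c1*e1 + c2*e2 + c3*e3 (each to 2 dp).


Rotor R = cos(56deg) - sin(56deg)*e13
Rotation angle theta = 2 * 56 = 112 degrees in the e13 plane (e1 -> e3).
The component perpendicular to the plane (e2) is invariant: v'_2 = v2 = -4.00
cos(112deg) = -0.3746, sin(112deg) = 0.9272
v'_1 = v1*cos(theta) - v3*sin(theta) = 2*(-0.3746) - (-2)*0.9272 = 1.11
v'_3 = v1*sin(theta) + v3*cos(theta) = 2*0.9272 + (-2)*(-0.3746) = 2.60
v' = 1.11*e1 - 4.00*e2 + 2.60*e3


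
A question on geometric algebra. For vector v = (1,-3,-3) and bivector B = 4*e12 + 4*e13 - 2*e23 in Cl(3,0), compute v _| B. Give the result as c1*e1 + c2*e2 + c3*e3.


Left contraction v _| B = <vB>_1 (grade-1 part of the geometric product vB).
Using e1_|e12 = e2, e2_|e12 = -e1, e1_|e13 = e3, e3_|e13 = -e1, e2_|e23 = e3, e3_|e23 = -e2:
e1 coeff: -v2*b12 - v3*b13 = -(-3)*(4) - (-3)*(4) = 24
e2 coeff: v1*b12 - v3*b23 = (1)*(4) - (-3)*(-2) = -2
e3 coeff: v1*b13 + v2*b23 = (1)*(4) + (-3)*(-2) = 10
v _| B = 24*e1 - 2*e2 + 10*e3


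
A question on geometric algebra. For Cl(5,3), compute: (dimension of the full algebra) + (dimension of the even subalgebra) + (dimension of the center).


n = 5 + 3 = 8
Total dim = 2^8 = 256
Even subalgebra dim = 2^7 = 128
n is even, so center dim = 1
Sum = 256 + 128 + 1 = 385


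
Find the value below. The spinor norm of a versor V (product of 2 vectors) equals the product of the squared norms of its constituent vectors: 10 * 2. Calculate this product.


Spinor norm N(V) = |v1|^2 * |v2|^2 * ... * |v2|^2
= 10 * 2
Running product: 10, 20
N(V) = 20


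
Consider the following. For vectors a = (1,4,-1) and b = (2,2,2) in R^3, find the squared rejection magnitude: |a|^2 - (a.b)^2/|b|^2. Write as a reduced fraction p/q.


|a|^2 = 1^2 + 4^2 + (-1)^2 = 18
|b|^2 = 2^2 + 2^2 + 2^2 = 12
a . b = 1*2 + 4*2 + (-1)*2 = 8
(a.b)^2 = 8^2 = 64
|rej|^2 = 18 - 64/12
= (216 - 64)/12
= 152/12
In lowest terms: 38/3


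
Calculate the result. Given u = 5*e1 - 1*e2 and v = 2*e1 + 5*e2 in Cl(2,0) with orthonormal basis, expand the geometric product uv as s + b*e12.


Expand: (5*e1 - 1*e2)(2*e1 + 5*e2)
= 5*2*e1e1 + 5*5*e1e2 + (-1)*2*e2e1 + (-1)*5*e2e2
Using e1^2 = e2^2 = 1, e2e1 = -e1e2:
Scalar part s = 5*2 + (-1)*5 = 10 + (-5) = 5
Bivector part b = 5*5 - (-1)*2 = 25 - (-2) = 27
uv = 5 + 27*e12


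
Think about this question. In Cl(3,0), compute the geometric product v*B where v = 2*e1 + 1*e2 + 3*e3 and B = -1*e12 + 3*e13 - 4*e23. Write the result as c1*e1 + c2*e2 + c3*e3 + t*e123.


vB has grade-1 (vector) and grade-3 (trivector) parts: vB = (v _| B) + (v ^ B).
Vector part <vB>_1:
  e1: -v2*b12 - v3*b13 = -(1)*(-1) - (3)*(3) = -8
  e2: v1*b12 - v3*b23 = (2)*(-1) - (3)*(-4) = 10
  e3: v1*b13 + v2*b23 = (2)*(3) + (1)*(-4) = 2
Trivector part <vB>_3:
  e123: v1*b23 - v2*b13 + v3*b12 = (2)*(-4) - (1)*(3) + (3)*(-1) = -14
vB = -8*e1 + 10*e2 + 2*e3 - 14*e123


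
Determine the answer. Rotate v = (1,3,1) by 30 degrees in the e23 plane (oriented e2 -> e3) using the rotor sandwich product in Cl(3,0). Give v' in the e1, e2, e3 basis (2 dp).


Rotor R = cos(15deg) - sin(15deg)*e23
Rotation angle theta = 2 * 15 = 30 degrees in the e23 plane (e2 -> e3).
The component perpendicular to the plane (e1) is invariant: v'_1 = v1 = 1.00
cos(30deg) = 0.8660, sin(30deg) = 0.5000
v'_2 = v2*cos(theta) - v3*sin(theta) = 3*0.8660 - 1*0.5000 = 2.10
v'_3 = v2*sin(theta) + v3*cos(theta) = 3*0.5000 + 1*0.8660 = 2.37
v' = 1.00*e1 + 2.10*e2 + 2.37*e3


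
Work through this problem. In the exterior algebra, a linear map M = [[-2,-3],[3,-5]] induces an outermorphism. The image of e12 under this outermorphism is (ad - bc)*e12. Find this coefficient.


The outermorphism of a linear map f sends e1^e2 to f(e1)^f(e2).
f(e1) = -2*e1 + 3*e2
f(e2) = -3*e1 - 5*e2
f(e1) ^ f(e2) = (-2*e1 + 3*e2) ^ (-3*e1 - 5*e2)
= (-2)*(-5)*e12 + 3*(-3)*e21
= (10 - (-9))*e12
= 19*e12
Coefficient = 19


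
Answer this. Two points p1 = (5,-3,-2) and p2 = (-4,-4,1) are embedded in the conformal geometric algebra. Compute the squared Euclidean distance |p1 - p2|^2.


p1 - p2 = (9, 1, -3)
|p1 - p2|^2 = 9^2 + 1^2 + (-3)^2
= 81 + 1 + 9
= 91


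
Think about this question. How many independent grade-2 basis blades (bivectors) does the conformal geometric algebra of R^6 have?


The conformal model of R^6 uses Cl(7,1) with m = 6 + 2 = 8 generators.
Number of grade-2 blades = C(m, 2) = C(8, 2)
= 8*7/2 = 28


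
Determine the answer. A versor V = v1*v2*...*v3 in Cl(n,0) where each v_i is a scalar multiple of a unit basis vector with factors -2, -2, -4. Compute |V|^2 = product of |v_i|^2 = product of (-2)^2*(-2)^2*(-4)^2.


Each vector v_i has |v_i|^2 = s_i^2
Squared scales: (-2)^2 = 4, (-2)^2 = 4, (-4)^2 = 16
|V|^2 = 4 * 4 * 16
= 256


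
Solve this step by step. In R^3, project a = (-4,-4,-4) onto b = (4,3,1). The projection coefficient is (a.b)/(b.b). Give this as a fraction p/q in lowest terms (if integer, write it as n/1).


Projection coefficient = (a . b) / (b . b)
a . b = (-4)*4 + (-4)*3 + (-4)*1
= -16 + (-12) + (-4) = -32
b . b = 4^2 + 3^2 + 1^2
= 16 + 9 + 1 = 26
Coefficient = -32/26
In lowest terms: -16/13


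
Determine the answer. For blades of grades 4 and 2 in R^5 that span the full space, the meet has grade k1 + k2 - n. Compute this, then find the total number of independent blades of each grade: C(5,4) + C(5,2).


Meet grade = grade(A) + grade(B) - n
= 4 + 2 - 5 = 1
C(5,4) = 5
C(5,2) = 10
dim_A + dim_B = 5 + 10 = 15


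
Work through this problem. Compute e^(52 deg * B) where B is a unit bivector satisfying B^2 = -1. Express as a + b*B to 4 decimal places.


For a unit bivector B with B^2 = -1, the exponential series gives
e^(theta*B) = cos(theta) + sin(theta)*B (the GA analogue of Euler's formula).
theta = 52 degrees = 0.907571 rad
cos(52 deg) = 0.6157
sin(52 deg) = 0.7880
exp(theta*B) = 0.6157 + 0.7880*B


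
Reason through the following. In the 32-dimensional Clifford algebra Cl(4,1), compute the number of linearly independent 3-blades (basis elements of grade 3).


Number of grade-k basis blades in Cl(p,q) with n = p + q is C(n, k).
n = 4 + 1 = 5
C(5, 3) = 5! / (3! * 2!)
= 120 / (6 * 2)
= 10


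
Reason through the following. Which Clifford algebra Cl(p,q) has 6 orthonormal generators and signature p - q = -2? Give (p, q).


We need p + q = 6 and p - q = -2.
Adding: 2p = 6 + (-2) = 4, so p = 2.
Then q = 6 - 2 = 4.
(p, q) = (2, 4)


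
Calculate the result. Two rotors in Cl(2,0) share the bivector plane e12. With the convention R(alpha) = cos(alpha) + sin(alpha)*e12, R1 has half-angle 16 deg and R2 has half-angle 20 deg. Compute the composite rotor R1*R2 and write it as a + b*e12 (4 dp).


Same-plane rotors commute and their half-angles add:
R1*R2 = cos(a1 + a2) + sin(a1 + a2)*e12.
a1 + a2 = 16 + 20 = 36 deg
cos(36 deg) = 0.8090
sin(36 deg) = 0.5878
R1*R2 = 0.8090 + 0.5878*e12


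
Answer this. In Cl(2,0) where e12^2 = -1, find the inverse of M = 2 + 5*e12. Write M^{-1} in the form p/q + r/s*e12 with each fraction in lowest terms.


M = 2 + 5*e12, where e12^2 = -1.
Since M commutes with its reverse ~M = a - b*e12, M * ~M = a^2 - b^2*e12^2 = a^2 + b^2.
So M^{-1} = ~M / (a^2 + b^2) = (a - b*e12)/(a^2 + b^2).
a^2 + b^2 = 4 + 25 = 29
Scalar part = 2/29 = 2/29
Bivector coeff = -5/29 = -5/29
M^{-1} = 2/29 - 5/29*e12


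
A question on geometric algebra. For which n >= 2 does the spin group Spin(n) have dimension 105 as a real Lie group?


dim Spin(n) = dim so(n) = n(n-1)/2.
Solve n(n-1)/2 = 105, i.e. n^2 - n - 210 = 0.
Discriminant = 1 + 8*105 = 841
n = (1 + sqrt(841))/2 = (1 + 29)/2 = 15


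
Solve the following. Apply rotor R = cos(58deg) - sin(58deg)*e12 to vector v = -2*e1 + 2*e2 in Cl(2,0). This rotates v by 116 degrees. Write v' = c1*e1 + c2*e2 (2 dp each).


Rotor R = cos(58deg) - sin(58deg)*e12
Rotation angle theta = 2 * 58 = 116 degrees
v' = R*v*~R rotates v by theta.
cos(116deg) = -0.4384, sin(116deg) = 0.8988
v'_1 = -2*cos(116deg) - 2*sin(116deg)
= -2*(-0.4384) - 2*0.8988
= -0.92
v'_2 = -2*sin(116deg) + 2*cos(116deg)
= -2*0.8988 + 2*(-0.4384)
= -2.67
v' = -0.92*e1 - 2.67*e2


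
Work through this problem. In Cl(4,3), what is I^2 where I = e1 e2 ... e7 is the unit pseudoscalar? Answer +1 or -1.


The pseudoscalar I = e1...e_n (product of all n generators) of Cl(p,q) satisfies I^2 = (-1)^(q + n(n-1)/2).
p = 4, q = 3, n = p + q = 7
n(n-1)/2 = 7 * 6 / 2 = 21
Exponent = q + n(n-1)/2 = 3 + 21 = 24
I^2 = (-1)^24 = +1


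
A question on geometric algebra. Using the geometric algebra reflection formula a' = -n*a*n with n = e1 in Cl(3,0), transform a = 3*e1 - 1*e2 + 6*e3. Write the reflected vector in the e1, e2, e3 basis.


Reflection formula: a' = -n*a*n, with n = e1 (unit vector, n^2 = 1).
For reflection through hyperplane perp to e1:
The component along e1 flips sign, others stay.
a = (3, -1, 6)
a' = (-3, -1, 6)
a' = -3*e1 - 1*e2 + 6*e3


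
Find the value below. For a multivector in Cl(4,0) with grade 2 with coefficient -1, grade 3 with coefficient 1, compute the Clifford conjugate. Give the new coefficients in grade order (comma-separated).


Clifford conjugate sign for grade k: (-1)^(k(k+1)/2)
Grade 2: (-1)^(2*3/2) = (-1)^3 = -1, coeff -1 -> 1
Grade 3: (-1)^(3*4/2) = (-1)^6 = 1, coeff 1 -> 1
Conjugated coefficients: 1, 1


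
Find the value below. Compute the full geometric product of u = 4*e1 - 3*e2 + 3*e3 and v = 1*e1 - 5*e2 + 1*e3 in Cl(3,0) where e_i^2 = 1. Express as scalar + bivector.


In Cl(3,0): e_i^2 = 1, e_ie_j = -e_je_i for i != j.
Scalar part = u . v = 4*1 + (-3)*(-5) + 3*1
= 4 + 15 + 3 = 22
e12 coeff = 4*(-5) - (-3)*1 = -20 - (-3) = -17
e13 coeff = 4*1 - 3*1 = 4 - 3 = 1
e23 coeff = (-3)*1 - 3*(-5) = -3 - (-15) = 12
uv = 22 - 17*e12 + 1*e13 + 12*e23


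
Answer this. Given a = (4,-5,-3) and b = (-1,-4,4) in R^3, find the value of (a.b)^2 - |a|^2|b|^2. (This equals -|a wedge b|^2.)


a . b = 4*(-1) + (-5)*(-4) + (-3)*4
= -4 + 20 + (-12) = 4
|a|^2 = 4^2 + (-5)^2 + (-3)^2 = 50
|b|^2 = (-1)^2 + (-4)^2 + 4^2 = 33
(a.b)^2 = 4^2 = 16
|a|^2 * |b|^2 = 50 * 33 = 1650
Result = 16 - 1650 = -1634


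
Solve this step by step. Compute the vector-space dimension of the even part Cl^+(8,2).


Even subalgebra dimension = 2^(n-1)
n = 8 + 2 = 10
2^(10 - 1) = 2^9 = 512
Verification: sum of C(10,k) for even k = 1 + 45 + 210 + 210 + 45 + 1 = 512
Result = 512


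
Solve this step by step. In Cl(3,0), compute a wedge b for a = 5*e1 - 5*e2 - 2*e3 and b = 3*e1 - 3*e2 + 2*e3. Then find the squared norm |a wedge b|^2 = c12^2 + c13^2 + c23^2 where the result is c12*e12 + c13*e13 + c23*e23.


a wedge b = (a1*b2 - a2*b1)*e12 + (a1*b3 - a3*b1)*e13 + (a2*b3 - a3*b2)*e23
e12 coeff: 5*(-3) - (-5)*3 = -15 - (-15) = 0
e13 coeff: 5*2 - (-2)*3 = 10 - (-6) = 16
e23 coeff: (-5)*2 - (-2)*(-3) = -10 - 6 = -16
|a wedge b|^2 = 0^2 + 16^2 + (-16)^2
= 0 + 256 + 256
= 512


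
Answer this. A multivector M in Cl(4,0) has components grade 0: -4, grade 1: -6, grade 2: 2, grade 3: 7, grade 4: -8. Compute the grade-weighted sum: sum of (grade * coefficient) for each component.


Grade-weighted sum = sum of grade_k * coefficient_k
0*(-4) = 0
1*(-6) = -6
2*2 = 4
3*7 = 21
4*(-8) = -32
Total = 0 + (-6) + 4 + 21 + (-32) = -13


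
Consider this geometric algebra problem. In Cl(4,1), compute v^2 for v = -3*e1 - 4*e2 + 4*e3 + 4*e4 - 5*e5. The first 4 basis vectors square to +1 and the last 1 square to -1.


v^2 = sum of c_i^2 * e_i^2
Positive signature terms (e_i^2 = +1): (-3)^2 + (-4)^2 + 4^2 + 4^2 = 57
Negative signature terms (e_j^2 = -1): (-5)^2 = 25
v^2 = 57 - 25 = 32


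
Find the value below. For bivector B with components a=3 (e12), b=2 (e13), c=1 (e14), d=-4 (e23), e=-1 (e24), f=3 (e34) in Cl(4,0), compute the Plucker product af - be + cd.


Plucker relation: af - be + cd
a*f = 3*3 = 9
b*e = 2*(-1) = -2
c*d = 1*(-4) = -4
af - be + cd = 9 - (-2) + (-4)
= 7


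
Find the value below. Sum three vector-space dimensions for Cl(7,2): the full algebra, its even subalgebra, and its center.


n = 7 + 2 = 9
Total dim = 2^9 = 512
Even subalgebra dim = 2^8 = 256
n is odd, so center dim = 2
Sum = 512 + 256 + 2 = 770


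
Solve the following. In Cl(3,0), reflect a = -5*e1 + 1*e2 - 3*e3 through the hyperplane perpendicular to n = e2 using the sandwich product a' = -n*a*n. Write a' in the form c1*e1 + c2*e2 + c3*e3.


Reflection formula: a' = -n*a*n, with n = e2 (unit vector, n^2 = 1).
For reflection through hyperplane perp to e2:
The component along e2 flips sign, others stay.
a = (-5, 1, -3)
a' = (-5, -1, -3)
a' = -5*e1 - 1*e2 - 3*e3


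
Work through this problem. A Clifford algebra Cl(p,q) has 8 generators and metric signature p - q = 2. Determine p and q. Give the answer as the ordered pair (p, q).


We need p + q = 8 and p - q = 2.
Adding: 2p = 8 + 2 = 10, so p = 5.
Then q = 8 - 5 = 3.
(p, q) = (5, 3)


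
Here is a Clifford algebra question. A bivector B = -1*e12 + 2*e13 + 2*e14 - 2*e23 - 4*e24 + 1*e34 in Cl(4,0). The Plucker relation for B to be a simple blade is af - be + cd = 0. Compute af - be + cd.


Plucker relation: af - be + cd
a*f = (-1)*1 = -1
b*e = 2*(-4) = -8
c*d = 2*(-2) = -4
af - be + cd = -1 - (-8) + (-4)
= 3


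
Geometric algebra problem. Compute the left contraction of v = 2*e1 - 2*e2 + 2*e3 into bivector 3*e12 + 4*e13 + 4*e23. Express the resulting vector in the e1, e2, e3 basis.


Left contraction v _| B = <vB>_1 (grade-1 part of the geometric product vB).
Using e1_|e12 = e2, e2_|e12 = -e1, e1_|e13 = e3, e3_|e13 = -e1, e2_|e23 = e3, e3_|e23 = -e2:
e1 coeff: -v2*b12 - v3*b13 = -(-2)*(3) - (2)*(4) = -2
e2 coeff: v1*b12 - v3*b23 = (2)*(3) - (2)*(4) = -2
e3 coeff: v1*b13 + v2*b23 = (2)*(4) + (-2)*(4) = 0
v _| B = -2*e1 - 2*e2 + 0*e3


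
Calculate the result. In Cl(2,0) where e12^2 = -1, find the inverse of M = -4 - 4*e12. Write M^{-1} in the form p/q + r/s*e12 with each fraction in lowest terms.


M = -4 - 4*e12, where e12^2 = -1.
Since M commutes with its reverse ~M = a - b*e12, M * ~M = a^2 - b^2*e12^2 = a^2 + b^2.
So M^{-1} = ~M / (a^2 + b^2) = (a - b*e12)/(a^2 + b^2).
a^2 + b^2 = 16 + 16 = 32
Scalar part = -4/32 = -1/8
Bivector coeff = 4/32 = 1/8
M^{-1} = -1/8 + 1/8*e12


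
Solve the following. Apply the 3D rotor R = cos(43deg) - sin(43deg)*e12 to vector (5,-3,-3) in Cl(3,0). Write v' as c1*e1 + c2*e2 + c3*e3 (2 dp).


Rotor R = cos(43deg) - sin(43deg)*e12
Rotation angle theta = 2 * 43 = 86 degrees in the e12 plane (e1 -> e2).
The component perpendicular to the plane (e3) is invariant: v'_3 = v3 = -3.00
cos(86deg) = 0.0698, sin(86deg) = 0.9976
v'_1 = v1*cos(theta) - v2*sin(theta) = 5*0.0698 - (-3)*0.9976 = 3.34
v'_2 = v1*sin(theta) + v2*cos(theta) = 5*0.9976 + (-3)*0.0698 = 4.78
v' = 3.34*e1 + 4.78*e2 - 3.00*e3


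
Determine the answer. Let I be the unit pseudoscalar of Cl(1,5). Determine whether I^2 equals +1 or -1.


The pseudoscalar I = e1...e_n (product of all n generators) of Cl(p,q) satisfies I^2 = (-1)^(q + n(n-1)/2).
p = 1, q = 5, n = p + q = 6
n(n-1)/2 = 6 * 5 / 2 = 15
Exponent = q + n(n-1)/2 = 5 + 15 = 20
I^2 = (-1)^20 = +1


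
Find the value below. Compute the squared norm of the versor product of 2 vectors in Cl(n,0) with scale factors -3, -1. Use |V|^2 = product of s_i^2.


Each vector v_i has |v_i|^2 = s_i^2
Squared scales: (-3)^2 = 9, (-1)^2 = 1
|V|^2 = 9 * 1
= 9


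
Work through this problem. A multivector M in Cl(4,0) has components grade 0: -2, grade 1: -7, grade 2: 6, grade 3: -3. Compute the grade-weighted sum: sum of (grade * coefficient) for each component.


Grade-weighted sum = sum of grade_k * coefficient_k
0*(-2) = 0
1*(-7) = -7
2*6 = 12
3*(-3) = -9
Total = 0 + (-7) + 12 + (-9) = -4


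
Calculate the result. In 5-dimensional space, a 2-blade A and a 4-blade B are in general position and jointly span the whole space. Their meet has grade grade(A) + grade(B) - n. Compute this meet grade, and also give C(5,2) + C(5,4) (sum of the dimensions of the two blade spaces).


Meet grade = grade(A) + grade(B) - n
= 2 + 4 - 5 = 1
C(5,2) = 10
C(5,4) = 5
dim_A + dim_B = 10 + 5 = 15


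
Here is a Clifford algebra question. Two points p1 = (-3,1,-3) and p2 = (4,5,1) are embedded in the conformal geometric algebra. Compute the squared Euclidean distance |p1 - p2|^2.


p1 - p2 = (-7, -4, -4)
|p1 - p2|^2 = (-7)^2 + (-4)^2 + (-4)^2
= 49 + 16 + 16
= 81


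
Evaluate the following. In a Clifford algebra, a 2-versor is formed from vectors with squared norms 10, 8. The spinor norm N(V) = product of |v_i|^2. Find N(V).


Spinor norm N(V) = |v1|^2 * |v2|^2 * ... * |v2|^2
= 10 * 8
Running product: 10, 80
N(V) = 80


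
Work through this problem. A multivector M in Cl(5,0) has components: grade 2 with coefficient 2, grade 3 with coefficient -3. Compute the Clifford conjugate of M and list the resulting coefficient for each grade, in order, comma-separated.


Clifford conjugate sign for grade k: (-1)^(k(k+1)/2)
Grade 2: (-1)^(2*3/2) = (-1)^3 = -1, coeff 2 -> -2
Grade 3: (-1)^(3*4/2) = (-1)^6 = 1, coeff -3 -> -3
Conjugated coefficients: -2, -3


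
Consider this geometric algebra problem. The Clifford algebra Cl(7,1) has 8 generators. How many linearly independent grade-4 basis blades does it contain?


Number of grade-k basis blades in Cl(p,q) with n = p + q is C(n, k).
n = 7 + 1 = 8
C(8, 4) = 8! / (4! * 4!)
= 40320 / (24 * 24)
= 70


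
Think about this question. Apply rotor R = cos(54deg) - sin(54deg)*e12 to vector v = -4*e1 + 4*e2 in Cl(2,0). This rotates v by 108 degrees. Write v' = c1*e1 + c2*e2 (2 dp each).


Rotor R = cos(54deg) - sin(54deg)*e12
Rotation angle theta = 2 * 54 = 108 degrees
v' = R*v*~R rotates v by theta.
cos(108deg) = -0.3090, sin(108deg) = 0.9511
v'_1 = -4*cos(108deg) - 4*sin(108deg)
= -4*(-0.3090) - 4*0.9511
= -2.57
v'_2 = -4*sin(108deg) + 4*cos(108deg)
= -4*0.9511 + 4*(-0.3090)
= -5.04
v' = -2.57*e1 - 5.04*e2


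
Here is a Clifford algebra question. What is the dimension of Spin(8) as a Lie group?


Spin(n) double-covers SO(n); both have Lie algebra so(n) of dimension n(n-1)/2.
n = 8
n(n-1) = 8 * 7 = 56
dim Spin(8) = 56/2 = 28


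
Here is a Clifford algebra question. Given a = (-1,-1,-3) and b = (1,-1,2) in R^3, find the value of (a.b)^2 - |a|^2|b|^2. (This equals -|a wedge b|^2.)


a . b = (-1)*1 + (-1)*(-1) + (-3)*2
= -1 + 1 + (-6) = -6
|a|^2 = (-1)^2 + (-1)^2 + (-3)^2 = 11
|b|^2 = 1^2 + (-1)^2 + 2^2 = 6
(a.b)^2 = (-6)^2 = 36
|a|^2 * |b|^2 = 11 * 6 = 66
Result = 36 - 66 = -30


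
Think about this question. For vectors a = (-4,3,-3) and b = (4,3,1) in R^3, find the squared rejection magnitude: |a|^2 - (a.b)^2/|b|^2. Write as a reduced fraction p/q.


|a|^2 = (-4)^2 + 3^2 + (-3)^2 = 34
|b|^2 = 4^2 + 3^2 + 1^2 = 26
a . b = (-4)*4 + 3*3 + (-3)*1 = -10
(a.b)^2 = (-10)^2 = 100
|rej|^2 = 34 - 100/26
= (884 - 100)/26
= 784/26
In lowest terms: 392/13


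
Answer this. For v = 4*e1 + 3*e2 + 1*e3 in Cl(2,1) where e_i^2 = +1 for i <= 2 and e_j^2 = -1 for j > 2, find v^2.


v^2 = sum of c_i^2 * e_i^2
Positive signature terms (e_i^2 = +1): 4^2 + 3^2 = 25
Negative signature terms (e_j^2 = -1): 1^2 = 1
v^2 = 25 - 1 = 24


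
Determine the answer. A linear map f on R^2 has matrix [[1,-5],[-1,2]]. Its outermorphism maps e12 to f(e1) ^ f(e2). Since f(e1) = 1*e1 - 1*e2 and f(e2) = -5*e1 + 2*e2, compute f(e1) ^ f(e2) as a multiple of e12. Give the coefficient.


The outermorphism of a linear map f sends e1^e2 to f(e1)^f(e2).
f(e1) = 1*e1 - 1*e2
f(e2) = -5*e1 + 2*e2
f(e1) ^ f(e2) = (1*e1 - 1*e2) ^ (-5*e1 + 2*e2)
= 1*2*e12 + (-1)*(-5)*e21
= (2 - 5)*e12
= -3*e12
Coefficient = -3


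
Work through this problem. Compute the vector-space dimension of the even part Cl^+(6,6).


Even subalgebra dimension = 2^(n-1)
n = 6 + 6 = 12
2^(12 - 1) = 2^11 = 2048
Verification: sum of C(12,k) for even k = 1 + 66 + 495 + 924 + 495 + 66 + 1 = 2048
Result = 2048


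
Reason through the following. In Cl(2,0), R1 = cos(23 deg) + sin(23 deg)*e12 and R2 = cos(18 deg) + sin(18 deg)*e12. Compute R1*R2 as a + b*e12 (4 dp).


Same-plane rotors commute and their half-angles add:
R1*R2 = cos(a1 + a2) + sin(a1 + a2)*e12.
a1 + a2 = 23 + 18 = 41 deg
cos(41 deg) = 0.7547
sin(41 deg) = 0.6561
R1*R2 = 0.7547 + 0.6561*e12


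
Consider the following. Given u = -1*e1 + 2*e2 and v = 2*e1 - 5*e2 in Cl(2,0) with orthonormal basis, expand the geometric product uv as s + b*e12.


Expand: (-1*e1 + 2*e2)(2*e1 - 5*e2)
= (-1)*2*e1e1 + (-1)*(-5)*e1e2 + 2*2*e2e1 + 2*(-5)*e2e2
Using e1^2 = e2^2 = 1, e2e1 = -e1e2:
Scalar part s = (-1)*2 + 2*(-5) = -2 + (-10) = -12
Bivector part b = (-1)*(-5) - 2*2 = 5 - 4 = 1
uv = -12 + 1*e12


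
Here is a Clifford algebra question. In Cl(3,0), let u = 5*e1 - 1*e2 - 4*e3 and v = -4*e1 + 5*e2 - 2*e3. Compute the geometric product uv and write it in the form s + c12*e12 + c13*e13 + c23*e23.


In Cl(3,0): e_i^2 = 1, e_ie_j = -e_je_i for i != j.
Scalar part = u . v = 5*(-4) + (-1)*5 + (-4)*(-2)
= -20 + (-5) + 8 = -17
e12 coeff = 5*5 - (-1)*(-4) = 25 - 4 = 21
e13 coeff = 5*(-2) - (-4)*(-4) = -10 - 16 = -26
e23 coeff = (-1)*(-2) - (-4)*5 = 2 - (-20) = 22
uv = -17 + 21*e12 - 26*e13 + 22*e23


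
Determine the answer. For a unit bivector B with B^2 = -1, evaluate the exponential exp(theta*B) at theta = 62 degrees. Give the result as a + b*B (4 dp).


For a unit bivector B with B^2 = -1, the exponential series gives
e^(theta*B) = cos(theta) + sin(theta)*B (the GA analogue of Euler's formula).
theta = 62 degrees = 1.082104 rad
cos(62 deg) = 0.4695
sin(62 deg) = 0.8829
exp(theta*B) = 0.4695 + 0.8829*B


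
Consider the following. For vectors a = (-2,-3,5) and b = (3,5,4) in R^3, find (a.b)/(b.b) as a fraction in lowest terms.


Projection coefficient = (a . b) / (b . b)
a . b = (-2)*3 + (-3)*5 + 5*4
= -6 + (-15) + 20 = -1
b . b = 3^2 + 5^2 + 4^2
= 9 + 25 + 16 = 50
Coefficient = -1/50
In lowest terms: -1/50


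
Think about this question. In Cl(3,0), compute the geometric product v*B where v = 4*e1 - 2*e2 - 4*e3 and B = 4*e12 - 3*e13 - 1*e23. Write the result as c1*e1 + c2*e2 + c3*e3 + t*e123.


vB has grade-1 (vector) and grade-3 (trivector) parts: vB = (v _| B) + (v ^ B).
Vector part <vB>_1:
  e1: -v2*b12 - v3*b13 = -(-2)*(4) - (-4)*(-3) = -4
  e2: v1*b12 - v3*b23 = (4)*(4) - (-4)*(-1) = 12
  e3: v1*b13 + v2*b23 = (4)*(-3) + (-2)*(-1) = -10
Trivector part <vB>_3:
  e123: v1*b23 - v2*b13 + v3*b12 = (4)*(-1) - (-2)*(-3) + (-4)*(4) = -26
vB = -4*e1 + 12*e2 - 10*e3 - 26*e123


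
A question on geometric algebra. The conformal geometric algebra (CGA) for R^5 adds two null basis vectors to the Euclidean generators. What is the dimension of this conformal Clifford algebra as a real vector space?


The conformal model of R^5 uses Cl(6,1): the 5 Euclidean generators plus two extra orthogonal generators e+ (e+^2 = +1) and e- (e-^2 = -1), from which the null vectors e0, einf are built.
Number of generators m = 5 + 2 = 7.
dim Cl(p,q) = 2^m = 2^7 = 128


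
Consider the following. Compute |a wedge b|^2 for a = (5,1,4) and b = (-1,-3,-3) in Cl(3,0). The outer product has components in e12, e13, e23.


a wedge b = (a1*b2 - a2*b1)*e12 + (a1*b3 - a3*b1)*e13 + (a2*b3 - a3*b2)*e23
e12 coeff: 5*(-3) - 1*(-1) = -15 - (-1) = -14
e13 coeff: 5*(-3) - 4*(-1) = -15 - (-4) = -11
e23 coeff: 1*(-3) - 4*(-3) = -3 - (-12) = 9
|a wedge b|^2 = (-14)^2 + (-11)^2 + 9^2
= 196 + 121 + 81
= 398


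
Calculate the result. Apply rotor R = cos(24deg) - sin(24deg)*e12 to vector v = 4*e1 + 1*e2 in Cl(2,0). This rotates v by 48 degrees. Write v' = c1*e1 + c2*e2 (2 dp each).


Rotor R = cos(24deg) - sin(24deg)*e12
Rotation angle theta = 2 * 24 = 48 degrees
v' = R*v*~R rotates v by theta.
cos(48deg) = 0.6691, sin(48deg) = 0.7431
v'_1 = 4*cos(48deg) - 1*sin(48deg)
= 4*0.6691 - 1*0.7431
= 1.93
v'_2 = 4*sin(48deg) + 1*cos(48deg)
= 4*0.7431 + 1*0.6691
= 3.64
v' = 1.93*e1 + 3.64*e2


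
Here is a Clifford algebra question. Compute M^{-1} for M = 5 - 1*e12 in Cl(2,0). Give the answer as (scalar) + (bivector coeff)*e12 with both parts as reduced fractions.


M = 5 - 1*e12, where e12^2 = -1.
Since M commutes with its reverse ~M = a - b*e12, M * ~M = a^2 - b^2*e12^2 = a^2 + b^2.
So M^{-1} = ~M / (a^2 + b^2) = (a - b*e12)/(a^2 + b^2).
a^2 + b^2 = 25 + 1 = 26
Scalar part = 5/26 = 5/26
Bivector coeff = 1/26 = 1/26
M^{-1} = 5/26 + 1/26*e12


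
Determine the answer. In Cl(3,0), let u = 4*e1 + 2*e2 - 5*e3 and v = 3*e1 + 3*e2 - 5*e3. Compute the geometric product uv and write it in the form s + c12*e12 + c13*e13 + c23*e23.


In Cl(3,0): e_i^2 = 1, e_ie_j = -e_je_i for i != j.
Scalar part = u . v = 4*3 + 2*3 + (-5)*(-5)
= 12 + 6 + 25 = 43
e12 coeff = 4*3 - 2*3 = 12 - 6 = 6
e13 coeff = 4*(-5) - (-5)*3 = -20 - (-15) = -5
e23 coeff = 2*(-5) - (-5)*3 = -10 - (-15) = 5
uv = 43 + 6*e12 - 5*e13 + 5*e23


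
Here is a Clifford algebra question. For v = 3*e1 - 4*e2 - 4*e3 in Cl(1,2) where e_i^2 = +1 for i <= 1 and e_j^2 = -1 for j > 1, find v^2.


v^2 = sum of c_i^2 * e_i^2
Positive signature terms (e_i^2 = +1): 3^2 = 9
Negative signature terms (e_j^2 = -1): (-4)^2 + (-4)^2 = 32
v^2 = 9 - 32 = -23


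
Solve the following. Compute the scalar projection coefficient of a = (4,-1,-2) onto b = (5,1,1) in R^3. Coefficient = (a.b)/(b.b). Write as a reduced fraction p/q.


Projection coefficient = (a . b) / (b . b)
a . b = 4*5 + (-1)*1 + (-2)*1
= 20 + (-1) + (-2) = 17
b . b = 5^2 + 1^2 + 1^2
= 25 + 1 + 1 = 27
Coefficient = 17/27
In lowest terms: 17/27


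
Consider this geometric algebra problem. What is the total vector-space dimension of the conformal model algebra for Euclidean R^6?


The conformal model of R^6 uses Cl(7,1): the 6 Euclidean generators plus two extra orthogonal generators e+ (e+^2 = +1) and e- (e-^2 = -1), from which the null vectors e0, einf are built.
Number of generators m = 6 + 2 = 8.
dim Cl(p,q) = 2^m = 2^8 = 256


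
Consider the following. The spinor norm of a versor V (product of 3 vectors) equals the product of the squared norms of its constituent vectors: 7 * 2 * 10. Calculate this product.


Spinor norm N(V) = |v1|^2 * |v2|^2 * ... * |v3|^2
= 7 * 2 * 10
Running product: 7, 14, 140
N(V) = 140


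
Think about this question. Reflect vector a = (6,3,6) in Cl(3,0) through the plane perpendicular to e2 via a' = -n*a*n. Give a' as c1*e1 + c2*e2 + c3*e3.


Reflection formula: a' = -n*a*n, with n = e2 (unit vector, n^2 = 1).
For reflection through hyperplane perp to e2:
The component along e2 flips sign, others stay.
a = (6, 3, 6)
a' = (6, -3, 6)
a' = 6*e1 - 3*e2 + 6*e3


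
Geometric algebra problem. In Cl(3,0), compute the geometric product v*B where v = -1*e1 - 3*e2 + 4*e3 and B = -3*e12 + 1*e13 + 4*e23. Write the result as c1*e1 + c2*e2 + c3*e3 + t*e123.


vB has grade-1 (vector) and grade-3 (trivector) parts: vB = (v _| B) + (v ^ B).
Vector part <vB>_1:
  e1: -v2*b12 - v3*b13 = -(-3)*(-3) - (4)*(1) = -13
  e2: v1*b12 - v3*b23 = (-1)*(-3) - (4)*(4) = -13
  e3: v1*b13 + v2*b23 = (-1)*(1) + (-3)*(4) = -13
Trivector part <vB>_3:
  e123: v1*b23 - v2*b13 + v3*b12 = (-1)*(4) - (-3)*(1) + (4)*(-3) = -13
vB = -13*e1 - 13*e2 - 13*e3 - 13*e123


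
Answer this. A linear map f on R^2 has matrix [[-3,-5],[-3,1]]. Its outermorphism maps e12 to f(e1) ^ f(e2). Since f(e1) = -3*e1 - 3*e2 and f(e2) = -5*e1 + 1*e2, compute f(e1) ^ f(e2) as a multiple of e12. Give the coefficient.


The outermorphism of a linear map f sends e1^e2 to f(e1)^f(e2).
f(e1) = -3*e1 - 3*e2
f(e2) = -5*e1 + 1*e2
f(e1) ^ f(e2) = (-3*e1 - 3*e2) ^ (-5*e1 + 1*e2)
= (-3)*1*e12 + (-3)*(-5)*e21
= (-3 - 15)*e12
= -18*e12
Coefficient = -18
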